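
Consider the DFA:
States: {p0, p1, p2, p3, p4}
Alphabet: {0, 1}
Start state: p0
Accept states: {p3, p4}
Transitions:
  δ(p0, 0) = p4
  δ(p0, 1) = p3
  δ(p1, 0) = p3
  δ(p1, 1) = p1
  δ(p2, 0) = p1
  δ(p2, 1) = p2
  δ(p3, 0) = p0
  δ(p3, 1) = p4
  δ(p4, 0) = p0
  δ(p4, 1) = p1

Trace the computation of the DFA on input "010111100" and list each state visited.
read '0': p0 → p4
  read '1': p4 → p1
  read '0': p1 → p3
  read '1': p3 → p4
  read '1': p4 → p1
  read '1': p1 → p1
  read '1': p1 → p1
  read '0': p1 → p3
  read '0': p3 → p0
p0 -> p4 -> p1 -> p3 -> p4 -> p1 -> p1 -> p1 -> p3 -> p0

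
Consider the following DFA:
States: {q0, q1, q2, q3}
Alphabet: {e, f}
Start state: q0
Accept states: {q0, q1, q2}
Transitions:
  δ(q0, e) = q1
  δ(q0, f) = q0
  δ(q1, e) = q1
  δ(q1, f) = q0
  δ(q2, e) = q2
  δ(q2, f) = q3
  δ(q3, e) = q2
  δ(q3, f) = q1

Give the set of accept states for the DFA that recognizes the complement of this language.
Complement accept states = All states \ Original accept states
= {q0, q1, q2, q3} \ {q0, q1, q2}
{q3}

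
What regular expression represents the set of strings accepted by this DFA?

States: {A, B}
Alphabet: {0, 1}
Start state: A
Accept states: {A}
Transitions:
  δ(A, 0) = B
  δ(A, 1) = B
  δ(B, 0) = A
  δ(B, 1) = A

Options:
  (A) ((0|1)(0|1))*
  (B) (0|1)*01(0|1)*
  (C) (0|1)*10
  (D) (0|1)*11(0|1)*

Check each option against the DFA on short strings; one disagreement eliminates an option:
  (A) ((0|1)(0|1))*: agrees with the DFA on every string of length ≤ 6
  (B) (0|1)*01(0|1)*: on ε the DFA stays in A and accepts (A ∈ Accept), but the regex does not match it → eliminate
  (C) (0|1)*10: on ε the DFA stays in A and accepts (A ∈ Accept), but the regex does not match it → eliminate
  (D) (0|1)*11(0|1)*: on ε the DFA stays in A and accepts (A ∈ Accept), but the regex does not match it → eliminate
Only (A) is consistent with the DFA.
(A) ((0|1)(0|1))*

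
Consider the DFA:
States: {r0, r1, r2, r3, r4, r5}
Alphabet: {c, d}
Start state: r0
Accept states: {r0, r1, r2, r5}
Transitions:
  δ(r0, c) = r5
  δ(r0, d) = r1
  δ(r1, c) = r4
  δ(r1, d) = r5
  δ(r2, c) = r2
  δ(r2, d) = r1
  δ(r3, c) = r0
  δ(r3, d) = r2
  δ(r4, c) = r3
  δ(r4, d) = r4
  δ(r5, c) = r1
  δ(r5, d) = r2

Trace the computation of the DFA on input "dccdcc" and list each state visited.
read 'd': r0 → r1
  read 'c': r1 → r4
  read 'c': r4 → r3
  read 'd': r3 → r2
  read 'c': r2 → r2
  read 'c': r2 → r2
r0 -> r1 -> r4 -> r3 -> r2 -> r2 -> r2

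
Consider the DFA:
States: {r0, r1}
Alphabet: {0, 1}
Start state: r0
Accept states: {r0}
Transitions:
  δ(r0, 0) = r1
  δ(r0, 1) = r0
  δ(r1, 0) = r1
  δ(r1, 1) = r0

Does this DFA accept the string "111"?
Processing string "111":
  r0 --1--> r0
  r0 --1--> r0
  r0 --1--> r0
Final state: r0
Accept states: {r0}
Yes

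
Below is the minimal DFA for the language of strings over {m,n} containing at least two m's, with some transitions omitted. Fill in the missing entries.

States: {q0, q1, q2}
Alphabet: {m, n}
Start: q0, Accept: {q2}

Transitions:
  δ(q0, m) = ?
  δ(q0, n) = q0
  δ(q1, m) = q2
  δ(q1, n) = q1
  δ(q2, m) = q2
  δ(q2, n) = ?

From the language and accept set, identify what each state tracks — q0: zero m's seen; q1: one m seen; q2: ≥ two m's seen.
Each missing δ(q, a) is the state matching the new tracked value after reading a.
δ(q0, m) = q1; δ(q2, n) = q2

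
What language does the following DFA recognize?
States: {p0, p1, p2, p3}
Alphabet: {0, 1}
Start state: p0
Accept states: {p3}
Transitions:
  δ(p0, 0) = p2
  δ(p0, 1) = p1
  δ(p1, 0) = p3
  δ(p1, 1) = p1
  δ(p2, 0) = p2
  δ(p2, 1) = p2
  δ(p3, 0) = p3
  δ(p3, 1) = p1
Testing a few strings:
  '010' → reject
  '1' → reject
  '0' → reject
  '0000' → reject
State roles: p0=no input read; p1=started with 1, last symbol 1; p2=started with 0 (dead); p3=started with 1, last symbol 0
All binary strings that start with 1 and end with 0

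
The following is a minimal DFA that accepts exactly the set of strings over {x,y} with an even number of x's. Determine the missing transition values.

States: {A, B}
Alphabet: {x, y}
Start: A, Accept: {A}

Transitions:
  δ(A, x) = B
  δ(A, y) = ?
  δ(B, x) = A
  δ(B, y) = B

From the language and accept set, identify what each state tracks — A: even number of x's so far; B: odd number of x's so far.
Each missing δ(q, a) is the state matching the new tracked value after reading a.
δ(A, y) = A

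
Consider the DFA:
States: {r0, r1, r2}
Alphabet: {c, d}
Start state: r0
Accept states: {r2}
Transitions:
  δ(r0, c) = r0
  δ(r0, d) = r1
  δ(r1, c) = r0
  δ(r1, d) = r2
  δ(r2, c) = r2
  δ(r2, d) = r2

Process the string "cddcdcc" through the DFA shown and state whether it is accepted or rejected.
Processing string "cddcdcc":
  r0 --c--> r0
  r0 --d--> r1
  r1 --d--> r2
  r2 --c--> r2
  r2 --d--> r2
  r2 --c--> r2
  r2 --c--> r2
Final state: r2
Accept states: {r2}
Yes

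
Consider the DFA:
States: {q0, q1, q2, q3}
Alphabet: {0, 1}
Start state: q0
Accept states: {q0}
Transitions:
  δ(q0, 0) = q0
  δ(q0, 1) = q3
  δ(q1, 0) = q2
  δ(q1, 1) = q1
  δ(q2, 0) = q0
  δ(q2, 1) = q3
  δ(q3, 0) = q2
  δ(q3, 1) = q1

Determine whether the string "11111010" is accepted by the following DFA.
Processing string "11111010":
  q0 --1--> q3
  q3 --1--> q1
  q1 --1--> q1
  q1 --1--> q1
  q1 --1--> q1
  q1 --0--> q2
  q2 --1--> q3
  q3 --0--> q2
Final state: q2
Accept states: {q0}
No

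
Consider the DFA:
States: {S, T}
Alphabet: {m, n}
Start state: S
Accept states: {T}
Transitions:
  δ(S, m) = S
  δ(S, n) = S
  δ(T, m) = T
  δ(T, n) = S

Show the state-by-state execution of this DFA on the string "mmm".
read 'm': S → S
  read 'm': S → S
  read 'm': S → S
S -> S -> S -> S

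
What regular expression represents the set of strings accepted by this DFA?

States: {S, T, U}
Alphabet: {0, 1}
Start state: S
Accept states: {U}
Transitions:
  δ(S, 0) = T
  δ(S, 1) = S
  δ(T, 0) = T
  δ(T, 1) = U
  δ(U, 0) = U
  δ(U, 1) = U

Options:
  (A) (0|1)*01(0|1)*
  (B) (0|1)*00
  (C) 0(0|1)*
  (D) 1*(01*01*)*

Check each option against the DFA on short strings; one disagreement eliminates an option:
  (A) (0|1)*01(0|1)*: agrees with the DFA on every string of length ≤ 6
  (B) (0|1)*00: on '00' the DFA goes S → T → T and rejects (T ∉ Accept), but the regex matches it → eliminate
  (C) 0(0|1)*: on '0' the DFA goes S → T and rejects (T ∉ Accept), but the regex matches it → eliminate
  (D) 1*(01*01*)*: on ε the DFA stays in S and rejects (S ∉ Accept), but the regex matches it → eliminate
Only (A) is consistent with the DFA.
(A) (0|1)*01(0|1)*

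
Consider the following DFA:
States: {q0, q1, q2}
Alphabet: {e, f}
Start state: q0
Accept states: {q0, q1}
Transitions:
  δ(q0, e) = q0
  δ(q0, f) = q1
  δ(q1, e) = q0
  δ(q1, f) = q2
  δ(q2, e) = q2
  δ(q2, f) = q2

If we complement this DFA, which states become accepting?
Complement accept states = All states \ Original accept states
= {q0, q1, q2} \ {q0, q1}
{q2}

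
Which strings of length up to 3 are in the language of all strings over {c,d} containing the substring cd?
cd, ccd, cdc, cdd, dcd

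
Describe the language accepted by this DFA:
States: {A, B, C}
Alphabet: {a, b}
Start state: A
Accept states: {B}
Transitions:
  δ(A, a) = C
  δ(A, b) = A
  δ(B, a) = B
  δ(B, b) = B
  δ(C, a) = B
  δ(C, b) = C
Testing a few strings:
  'b' → reject
  'aa' → accept
  'a' → reject
  'aaaa' → accept
State roles: A=zero a's seen; B=≥ two a's seen; C=one a seen
All strings over {a,b} containing at least two a's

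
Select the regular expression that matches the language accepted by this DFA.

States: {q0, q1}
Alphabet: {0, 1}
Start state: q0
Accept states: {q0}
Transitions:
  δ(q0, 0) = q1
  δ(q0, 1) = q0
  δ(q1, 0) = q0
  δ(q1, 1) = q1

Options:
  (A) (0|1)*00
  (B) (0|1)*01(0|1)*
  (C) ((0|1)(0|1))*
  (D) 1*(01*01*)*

Check each option against the DFA on short strings; one disagreement eliminates an option:
  (A) (0|1)*00: on ε the DFA stays in q0 and accepts (q0 ∈ Accept), but the regex does not match it → eliminate
  (B) (0|1)*01(0|1)*: on ε the DFA stays in q0 and accepts (q0 ∈ Accept), but the regex does not match it → eliminate
  (C) ((0|1)(0|1))*: on '1' the DFA goes q0 → q0 and accepts (q0 ∈ Accept), but the regex does not match it → eliminate
  (D) 1*(01*01*)*: agrees with the DFA on every string of length ≤ 6
Only (D) is consistent with the DFA.
(D) 1*(01*01*)*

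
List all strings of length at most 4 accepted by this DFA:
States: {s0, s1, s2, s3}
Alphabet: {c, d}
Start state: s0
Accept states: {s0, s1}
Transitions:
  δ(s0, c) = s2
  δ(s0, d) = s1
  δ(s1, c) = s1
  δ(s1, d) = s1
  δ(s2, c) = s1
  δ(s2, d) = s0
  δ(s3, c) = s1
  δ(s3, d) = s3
ε, d, cc, cd, dc, dd, ccc, ccd, cdd, dcc, dcd, ddc, ddd, cccc, cccd, ccdc, ccdd, cdcc, cdcd, cddc, cddd, dccc, dccd, dcdc, dcdd, ddcc, ddcd, dddc, dddd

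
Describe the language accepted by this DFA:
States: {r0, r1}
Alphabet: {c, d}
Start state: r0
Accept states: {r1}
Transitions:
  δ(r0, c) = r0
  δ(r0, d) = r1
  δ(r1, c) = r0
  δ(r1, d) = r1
Testing a few strings:
  'c' → reject
  'cc' → reject
  'd' → accept
  'cd' → accept
State roles: r0=last symbol not d; r1=last symbol is d
All strings over {c,d} ending with d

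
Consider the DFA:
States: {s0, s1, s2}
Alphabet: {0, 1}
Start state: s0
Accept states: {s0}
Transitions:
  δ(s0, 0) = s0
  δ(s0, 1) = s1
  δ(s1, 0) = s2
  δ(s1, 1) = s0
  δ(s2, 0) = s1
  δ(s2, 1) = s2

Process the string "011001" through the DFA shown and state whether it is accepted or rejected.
Processing string "011001":
  s0 --0--> s0
  s0 --1--> s1
  s1 --1--> s0
  s0 --0--> s0
  s0 --0--> s0
  s0 --1--> s1
Final state: s1
Accept states: {s0}
No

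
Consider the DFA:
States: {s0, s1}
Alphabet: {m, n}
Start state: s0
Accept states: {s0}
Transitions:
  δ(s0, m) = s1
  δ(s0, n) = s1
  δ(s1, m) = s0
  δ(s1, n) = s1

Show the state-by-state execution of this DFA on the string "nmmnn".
read 'n': s0 → s1
  read 'm': s1 → s0
  read 'm': s0 → s1
  read 'n': s1 → s1
  read 'n': s1 → s1
s0 -> s1 -> s0 -> s1 -> s1 -> s1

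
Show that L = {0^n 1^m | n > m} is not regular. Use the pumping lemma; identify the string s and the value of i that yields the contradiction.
Assume L is regular with pumping length p. Idea: pumping down the 0-block drops the 0-count to at most the 1-count.
Choose s = 0^(p+1) 1^p ∈ L (|s| = 2p+1 ≥ p). By the pumping lemma, s = xyz with |xy| ≤ p, |y| > 0, so y = 0^k with k ≥ 1. Take i = 0: xz = 0^(p+1−k) 1^p. Since k ≥ 1, p+1−k ≤ p, so the number of 0's is no longer strictly greater than the number of 1's, hence xz ∉ L.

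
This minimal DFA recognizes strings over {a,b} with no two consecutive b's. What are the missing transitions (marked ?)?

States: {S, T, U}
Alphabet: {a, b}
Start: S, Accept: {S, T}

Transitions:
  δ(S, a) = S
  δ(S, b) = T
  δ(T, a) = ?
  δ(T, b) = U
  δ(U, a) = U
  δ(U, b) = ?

From the language and accept set, identify what each state tracks — S: last symbol not b (ok); T: last symbol b (ok); U: saw bb (dead).
Each missing δ(q, a) is the state matching the new tracked value after reading a.
δ(T, a) = S; δ(U, b) = U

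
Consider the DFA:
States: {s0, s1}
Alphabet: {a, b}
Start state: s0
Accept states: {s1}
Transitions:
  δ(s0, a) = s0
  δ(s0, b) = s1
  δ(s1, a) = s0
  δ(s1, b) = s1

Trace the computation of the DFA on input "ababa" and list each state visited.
read 'a': s0 → s0
  read 'b': s0 → s1
  read 'a': s1 → s0
  read 'b': s0 → s1
  read 'a': s1 → s0
s0 -> s0 -> s1 -> s0 -> s1 -> s0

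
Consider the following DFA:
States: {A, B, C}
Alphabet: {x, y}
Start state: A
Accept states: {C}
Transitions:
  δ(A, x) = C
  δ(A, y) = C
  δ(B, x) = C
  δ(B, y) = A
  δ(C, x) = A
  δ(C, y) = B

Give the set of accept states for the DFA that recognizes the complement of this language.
Complement accept states = All states \ Original accept states
= {A, B, C} \ {C}
{A, B}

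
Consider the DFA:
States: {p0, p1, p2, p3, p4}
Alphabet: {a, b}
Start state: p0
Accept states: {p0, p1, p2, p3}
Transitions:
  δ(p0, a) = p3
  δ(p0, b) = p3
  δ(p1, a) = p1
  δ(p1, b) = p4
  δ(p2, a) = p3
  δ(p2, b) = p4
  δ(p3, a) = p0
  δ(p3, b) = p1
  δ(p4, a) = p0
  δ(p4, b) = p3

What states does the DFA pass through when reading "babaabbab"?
read 'b': p0 → p3
  read 'a': p3 → p0
  read 'b': p0 → p3
  read 'a': p3 → p0
  read 'a': p0 → p3
  read 'b': p3 → p1
  read 'b': p1 → p4
  read 'a': p4 → p0
  read 'b': p0 → p3
p0 -> p3 -> p0 -> p3 -> p0 -> p3 -> p1 -> p4 -> p0 -> p3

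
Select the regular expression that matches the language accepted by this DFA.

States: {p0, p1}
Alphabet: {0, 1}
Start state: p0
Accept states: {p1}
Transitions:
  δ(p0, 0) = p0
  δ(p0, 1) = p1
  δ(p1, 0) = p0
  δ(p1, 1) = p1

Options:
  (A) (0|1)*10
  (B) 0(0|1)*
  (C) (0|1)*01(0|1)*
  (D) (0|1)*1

Check each option against the DFA on short strings; one disagreement eliminates an option:
  (A) (0|1)*10: on '1' the DFA goes p0 → p1 and accepts (p1 ∈ Accept), but the regex does not match it → eliminate
  (B) 0(0|1)*: on '0' the DFA goes p0 → p0 and rejects (p0 ∉ Accept), but the regex matches it → eliminate
  (C) (0|1)*01(0|1)*: on '1' the DFA goes p0 → p1 and accepts (p1 ∈ Accept), but the regex does not match it → eliminate
  (D) (0|1)*1: agrees with the DFA on every string of length ≤ 6
Only (D) is consistent with the DFA.
(D) (0|1)*1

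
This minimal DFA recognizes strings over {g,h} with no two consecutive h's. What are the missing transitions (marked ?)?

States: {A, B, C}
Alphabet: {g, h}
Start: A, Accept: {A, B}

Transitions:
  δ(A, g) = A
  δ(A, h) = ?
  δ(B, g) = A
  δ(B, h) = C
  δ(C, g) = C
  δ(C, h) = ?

From the language and accept set, identify what each state tracks — A: last symbol not h (ok); B: last symbol h (ok); C: saw hh (dead).
Each missing δ(q, a) is the state matching the new tracked value after reading a.
δ(A, h) = B; δ(C, h) = C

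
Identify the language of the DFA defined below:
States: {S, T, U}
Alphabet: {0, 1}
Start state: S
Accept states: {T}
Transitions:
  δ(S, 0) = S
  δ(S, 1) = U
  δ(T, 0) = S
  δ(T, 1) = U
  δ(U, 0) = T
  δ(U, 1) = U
Testing a few strings:
  '0001' → reject
  '0011' → reject
  '10' → accept
  '1000' → reject
State roles: S=no suffix match; T=suffix is 10; U=one trailing 1
All binary strings ending with 10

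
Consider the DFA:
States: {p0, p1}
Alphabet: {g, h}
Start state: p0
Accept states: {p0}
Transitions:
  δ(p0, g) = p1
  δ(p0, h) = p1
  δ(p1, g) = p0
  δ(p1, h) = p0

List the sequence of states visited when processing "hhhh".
read 'h': p0 → p1
  read 'h': p1 → p0
  read 'h': p0 → p1
  read 'h': p1 → p0
p0 -> p1 -> p0 -> p1 -> p0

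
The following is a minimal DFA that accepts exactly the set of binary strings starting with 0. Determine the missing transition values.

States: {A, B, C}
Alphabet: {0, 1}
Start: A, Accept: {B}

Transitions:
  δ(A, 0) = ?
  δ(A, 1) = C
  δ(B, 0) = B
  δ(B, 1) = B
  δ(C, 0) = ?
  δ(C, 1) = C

From the language and accept set, identify what each state tracks — A: no input read; B: started with 0; C: started with 1 (dead).
Each missing δ(q, a) is the state matching the new tracked value after reading a.
δ(A, 0) = B; δ(C, 0) = C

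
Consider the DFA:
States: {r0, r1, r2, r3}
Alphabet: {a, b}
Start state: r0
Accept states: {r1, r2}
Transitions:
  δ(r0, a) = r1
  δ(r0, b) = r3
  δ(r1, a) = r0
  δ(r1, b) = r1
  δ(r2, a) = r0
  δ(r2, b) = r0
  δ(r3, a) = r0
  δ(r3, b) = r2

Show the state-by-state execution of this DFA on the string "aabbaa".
read 'a': r0 → r1
  read 'a': r1 → r0
  read 'b': r0 → r3
  read 'b': r3 → r2
  read 'a': r2 → r0
  read 'a': r0 → r1
r0 -> r1 -> r0 -> r3 -> r2 -> r0 -> r1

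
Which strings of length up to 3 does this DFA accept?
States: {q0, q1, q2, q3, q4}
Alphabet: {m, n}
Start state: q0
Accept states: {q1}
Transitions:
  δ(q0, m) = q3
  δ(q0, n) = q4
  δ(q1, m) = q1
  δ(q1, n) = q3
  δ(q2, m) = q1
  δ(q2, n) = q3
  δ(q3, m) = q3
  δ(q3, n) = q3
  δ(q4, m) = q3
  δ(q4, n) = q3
None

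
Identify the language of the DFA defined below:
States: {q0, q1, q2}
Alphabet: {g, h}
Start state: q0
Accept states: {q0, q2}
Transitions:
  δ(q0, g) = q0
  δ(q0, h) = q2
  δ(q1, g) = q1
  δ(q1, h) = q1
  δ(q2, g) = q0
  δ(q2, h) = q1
Testing a few strings:
  'ghgg' → accept
  'gh' → accept
  'hhh' → reject
  'g' → accept
State roles: q0=last symbol not h (ok); q1=saw hh (dead); q2=last symbol h (ok)
All strings over {g,h} with no two consecutive h's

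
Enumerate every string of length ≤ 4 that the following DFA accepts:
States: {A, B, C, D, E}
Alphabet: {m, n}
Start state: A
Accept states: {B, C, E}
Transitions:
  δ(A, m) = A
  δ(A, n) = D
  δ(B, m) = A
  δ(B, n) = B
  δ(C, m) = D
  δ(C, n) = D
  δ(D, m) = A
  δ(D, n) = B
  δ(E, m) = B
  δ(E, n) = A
nn, mnn, nnn, mmnn, mnnn, nmnn, nnnn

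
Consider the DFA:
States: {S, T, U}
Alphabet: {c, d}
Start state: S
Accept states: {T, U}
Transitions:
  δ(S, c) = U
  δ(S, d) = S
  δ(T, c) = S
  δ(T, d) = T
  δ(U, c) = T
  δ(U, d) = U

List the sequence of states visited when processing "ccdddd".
read 'c': S → U
  read 'c': U → T
  read 'd': T → T
  read 'd': T → T
  read 'd': T → T
  read 'd': T → T
S -> U -> T -> T -> T -> T -> T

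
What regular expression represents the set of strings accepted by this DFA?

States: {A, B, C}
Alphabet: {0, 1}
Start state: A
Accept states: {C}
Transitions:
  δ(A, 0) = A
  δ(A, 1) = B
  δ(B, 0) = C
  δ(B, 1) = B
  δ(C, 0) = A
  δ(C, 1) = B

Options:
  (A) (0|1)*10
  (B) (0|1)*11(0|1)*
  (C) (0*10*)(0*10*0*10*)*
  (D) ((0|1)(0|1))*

Check each option against the DFA on short strings; one disagreement eliminates an option:
  (A) (0|1)*10: agrees with the DFA on every string of length ≤ 6
  (B) (0|1)*11(0|1)*: on '10' the DFA goes A → B → C and accepts (C ∈ Accept), but the regex does not match it → eliminate
  (C) (0*10*)(0*10*0*10*)*: on '1' the DFA goes A → B and rejects (B ∉ Accept), but the regex matches it → eliminate
  (D) ((0|1)(0|1))*: on ε the DFA stays in A and rejects (A ∉ Accept), but the regex matches it → eliminate
Only (A) is consistent with the DFA.
(A) (0|1)*10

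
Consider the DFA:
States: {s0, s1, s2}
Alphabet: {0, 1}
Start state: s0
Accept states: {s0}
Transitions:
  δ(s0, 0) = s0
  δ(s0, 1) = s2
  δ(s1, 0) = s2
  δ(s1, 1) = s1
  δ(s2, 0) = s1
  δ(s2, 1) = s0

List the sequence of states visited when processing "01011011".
read '0': s0 → s0
  read '1': s0 → s2
  read '0': s2 → s1
  read '1': s1 → s1
  read '1': s1 → s1
  read '0': s1 → s2
  read '1': s2 → s0
  read '1': s0 → s2
s0 -> s0 -> s2 -> s1 -> s1 -> s1 -> s2 -> s0 -> s2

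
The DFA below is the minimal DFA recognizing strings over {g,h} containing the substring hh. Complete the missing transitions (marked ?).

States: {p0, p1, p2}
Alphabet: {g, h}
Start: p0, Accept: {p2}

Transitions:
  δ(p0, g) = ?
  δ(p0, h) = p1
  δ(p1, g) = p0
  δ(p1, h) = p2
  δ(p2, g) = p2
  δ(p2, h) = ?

From the language and accept set, identify what each state tracks — p0: no progress toward hh; p1: one trailing h; p2: substring hh seen.
Each missing δ(q, a) is the state matching the new tracked value after reading a.
δ(p0, g) = p0; δ(p2, h) = p2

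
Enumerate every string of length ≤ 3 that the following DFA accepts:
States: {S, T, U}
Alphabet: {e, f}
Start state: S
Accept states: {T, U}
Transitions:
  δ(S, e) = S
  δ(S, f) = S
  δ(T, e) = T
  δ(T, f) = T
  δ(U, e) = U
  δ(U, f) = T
None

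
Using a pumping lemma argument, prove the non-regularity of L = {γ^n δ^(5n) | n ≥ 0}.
Assume L is regular with pumping length p. Idea: pumping the γ-block breaks the 1:5 ratio.
Choose s = γ^p δ^(5p) (length 6p ≥ p). By the pumping lemma, s = xyz with |xy| ≤ p, |y| > 0, so y = γ^k with k ≥ 1. Then xy²z = γ^(p+k) δ^(5p). For this to be in L we would need 5p = 5(p+k), i.e. 5k = 0, contradicting k ≥ 1. So xy²z ∉ L.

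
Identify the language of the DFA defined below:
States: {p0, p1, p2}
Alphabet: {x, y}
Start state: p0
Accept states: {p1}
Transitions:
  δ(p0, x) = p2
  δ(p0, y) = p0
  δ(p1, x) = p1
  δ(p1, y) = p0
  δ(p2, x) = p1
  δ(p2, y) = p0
Testing a few strings:
  'x' → reject
  'xx' → accept
  'yyx' → reject
  'yxxy' → reject
State roles: p0=last symbol not x; p1=two trailing x's; p2=one trailing x
All strings over {x,y} ending with xx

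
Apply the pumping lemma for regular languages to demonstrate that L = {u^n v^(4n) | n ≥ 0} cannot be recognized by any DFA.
Assume L is regular with pumping length p. Idea: pumping the u-block breaks the 1:4 ratio.
Choose s = u^p v^(4p) (length 5p ≥ p). By the pumping lemma, s = xyz with |xy| ≤ p, |y| > 0, so y = u^k with k ≥ 1. Then xy²z = u^(p+k) v^(4p). For this to be in L we would need 4p = 4(p+k), i.e. 4k = 0, contradicting k ≥ 1. So xy²z ∉ L.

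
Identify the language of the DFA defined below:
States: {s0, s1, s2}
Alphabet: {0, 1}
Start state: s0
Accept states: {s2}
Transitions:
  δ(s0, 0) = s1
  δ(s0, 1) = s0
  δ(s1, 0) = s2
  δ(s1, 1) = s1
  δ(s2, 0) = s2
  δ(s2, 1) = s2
Testing a few strings:
  '1000' → accept
  '0000' → accept
  '010' → accept
  '0' → reject
State roles: s0=zero 0's seen; s1=one 0 seen; s2=≥ two 0's seen
All binary strings containing at least two 0's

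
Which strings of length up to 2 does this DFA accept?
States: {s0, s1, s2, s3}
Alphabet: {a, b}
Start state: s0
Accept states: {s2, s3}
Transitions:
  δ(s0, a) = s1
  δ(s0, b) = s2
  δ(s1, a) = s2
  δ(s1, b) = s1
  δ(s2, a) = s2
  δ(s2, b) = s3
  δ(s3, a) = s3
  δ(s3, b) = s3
b, aa, ba, bb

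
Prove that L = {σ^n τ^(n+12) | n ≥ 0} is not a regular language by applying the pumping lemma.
Assume L is regular with pumping length p. Idea: pumping the σ-block breaks the fixed offset of 12.
Choose s = σ^p τ^(p+12) ∈ L. By the pumping lemma, s = xyz with |xy| ≤ p, |y| > 0, so y = σ^k with k ≥ 1. Then xy²z = σ^(p+k) τ^(p+12). For this to be in L we would need p+12 = (p+k)+12, i.e. k = 0, contradicting k ≥ 1. So xy²z ∉ L.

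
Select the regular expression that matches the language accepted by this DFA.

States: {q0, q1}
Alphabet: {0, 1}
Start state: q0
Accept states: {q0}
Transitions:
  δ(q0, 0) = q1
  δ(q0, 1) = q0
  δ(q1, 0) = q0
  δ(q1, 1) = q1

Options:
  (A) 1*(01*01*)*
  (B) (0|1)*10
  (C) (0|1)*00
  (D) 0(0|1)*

Check each option against the DFA on short strings; one disagreement eliminates an option:
  (A) 1*(01*01*)*: agrees with the DFA on every string of length ≤ 6
  (B) (0|1)*10: on ε the DFA stays in q0 and accepts (q0 ∈ Accept), but the regex does not match it → eliminate
  (C) (0|1)*00: on ε the DFA stays in q0 and accepts (q0 ∈ Accept), but the regex does not match it → eliminate
  (D) 0(0|1)*: on ε the DFA stays in q0 and accepts (q0 ∈ Accept), but the regex does not match it → eliminate
Only (A) is consistent with the DFA.
(A) 1*(01*01*)*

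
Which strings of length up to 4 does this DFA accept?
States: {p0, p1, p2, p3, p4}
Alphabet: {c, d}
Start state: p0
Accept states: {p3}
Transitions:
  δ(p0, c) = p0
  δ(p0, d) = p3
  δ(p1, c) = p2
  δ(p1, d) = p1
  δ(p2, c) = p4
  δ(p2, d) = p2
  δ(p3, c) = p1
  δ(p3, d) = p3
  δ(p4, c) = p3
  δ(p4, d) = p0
d, cd, dd, ccd, cdd, ddd, cccd, ccdd, cddd, dddd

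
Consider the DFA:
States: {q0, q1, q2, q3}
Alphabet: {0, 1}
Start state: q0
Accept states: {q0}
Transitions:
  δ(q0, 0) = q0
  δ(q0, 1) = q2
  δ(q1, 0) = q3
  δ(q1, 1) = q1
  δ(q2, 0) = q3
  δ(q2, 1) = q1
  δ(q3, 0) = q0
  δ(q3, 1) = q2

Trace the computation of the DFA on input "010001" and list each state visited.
read '0': q0 → q0
  read '1': q0 → q2
  read '0': q2 → q3
  read '0': q3 → q0
  read '0': q0 → q0
  read '1': q0 → q2
q0 -> q0 -> q2 -> q3 -> q0 -> q0 -> q2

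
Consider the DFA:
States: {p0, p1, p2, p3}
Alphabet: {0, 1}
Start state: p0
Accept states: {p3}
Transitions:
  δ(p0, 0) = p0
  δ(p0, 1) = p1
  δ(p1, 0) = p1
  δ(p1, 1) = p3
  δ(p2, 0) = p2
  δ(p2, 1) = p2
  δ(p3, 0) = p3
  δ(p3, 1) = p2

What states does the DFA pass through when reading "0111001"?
read '0': p0 → p0
  read '1': p0 → p1
  read '1': p1 → p3
  read '1': p3 → p2
  read '0': p2 → p2
  read '0': p2 → p2
  read '1': p2 → p2
p0 -> p0 -> p1 -> p3 -> p2 -> p2 -> p2 -> p2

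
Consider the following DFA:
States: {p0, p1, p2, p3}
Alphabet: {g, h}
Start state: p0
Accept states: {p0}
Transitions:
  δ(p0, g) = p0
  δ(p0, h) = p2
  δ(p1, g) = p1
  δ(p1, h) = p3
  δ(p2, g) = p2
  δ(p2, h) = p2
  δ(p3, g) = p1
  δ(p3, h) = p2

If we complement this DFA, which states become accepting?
Complement accept states = All states \ Original accept states
= {p0, p1, p2, p3} \ {p0}
{p1, p2, p3}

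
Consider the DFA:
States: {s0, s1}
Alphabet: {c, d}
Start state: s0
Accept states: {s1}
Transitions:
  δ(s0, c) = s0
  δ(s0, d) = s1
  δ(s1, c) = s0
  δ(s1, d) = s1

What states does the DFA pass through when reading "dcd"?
read 'd': s0 → s1
  read 'c': s1 → s0
  read 'd': s0 → s1
s0 -> s1 -> s0 -> s1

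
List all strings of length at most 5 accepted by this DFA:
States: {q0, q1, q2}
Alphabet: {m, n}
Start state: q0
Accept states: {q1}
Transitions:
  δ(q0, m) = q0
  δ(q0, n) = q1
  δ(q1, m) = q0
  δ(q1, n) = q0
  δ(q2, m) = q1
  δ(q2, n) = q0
n, mn, mmn, nmn, nnn, mmmn, mnmn, mnnn, nmmn, nnmn, mmmmn, mmnmn, mmnnn, mnmmn, mnnmn, nmmmn, nmnmn, nmnnn, nnmmn, nnnmn, nnnnn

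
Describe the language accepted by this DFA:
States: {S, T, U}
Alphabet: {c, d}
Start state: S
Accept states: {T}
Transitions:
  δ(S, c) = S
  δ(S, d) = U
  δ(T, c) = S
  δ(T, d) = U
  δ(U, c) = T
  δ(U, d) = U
Testing a few strings:
  'cdc' → accept
  'ccdd' → reject
  'd' → reject
  'cc' → reject
State roles: S=no suffix match; T=suffix is dc; U=one trailing d
All strings over {c,d} ending with dc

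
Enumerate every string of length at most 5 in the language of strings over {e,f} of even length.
ε, ee, ef, fe, ff, eeee, eeef, eefe, eeff, efee, efef, effe, efff, feee, feef, fefe, feff, ffee, ffef, fffe, ffff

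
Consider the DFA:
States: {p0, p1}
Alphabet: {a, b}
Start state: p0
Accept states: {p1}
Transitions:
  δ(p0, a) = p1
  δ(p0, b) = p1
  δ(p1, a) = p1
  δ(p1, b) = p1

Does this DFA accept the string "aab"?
Processing string "aab":
  p0 --a--> p1
  p1 --a--> p1
  p1 --b--> p1
Final state: p1
Accept states: {p1}
Yes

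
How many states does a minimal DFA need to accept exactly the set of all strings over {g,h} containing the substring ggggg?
By Myhill–Nerode, count the distinguishable equivalence classes: 6 classes — one per longest suffix of the input that is a prefix of 'ggggg' (lengths 0 through 4), plus an absorbing 'already seen ggggg' class.
6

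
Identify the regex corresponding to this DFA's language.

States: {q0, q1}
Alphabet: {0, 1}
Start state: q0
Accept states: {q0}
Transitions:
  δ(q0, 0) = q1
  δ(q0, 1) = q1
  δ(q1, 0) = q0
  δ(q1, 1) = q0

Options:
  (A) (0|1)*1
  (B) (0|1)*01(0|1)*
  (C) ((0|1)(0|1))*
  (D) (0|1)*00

Check each option against the DFA on short strings; one disagreement eliminates an option:
  (A) (0|1)*1: on ε the DFA stays in q0 and accepts (q0 ∈ Accept), but the regex does not match it → eliminate
  (B) (0|1)*01(0|1)*: on ε the DFA stays in q0 and accepts (q0 ∈ Accept), but the regex does not match it → eliminate
  (C) ((0|1)(0|1))*: agrees with the DFA on every string of length ≤ 6
  (D) (0|1)*00: on ε the DFA stays in q0 and accepts (q0 ∈ Accept), but the regex does not match it → eliminate
Only (C) is consistent with the DFA.
(C) ((0|1)(0|1))*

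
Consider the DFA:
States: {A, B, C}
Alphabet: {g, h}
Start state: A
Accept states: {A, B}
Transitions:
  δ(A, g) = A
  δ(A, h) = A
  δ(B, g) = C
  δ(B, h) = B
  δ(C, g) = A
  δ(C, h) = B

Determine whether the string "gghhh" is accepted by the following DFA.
Processing string "gghhh":
  A --g--> A
  A --g--> A
  A --h--> A
  A --h--> A
  A --h--> A
Final state: A
Accept states: {A, B}
Yes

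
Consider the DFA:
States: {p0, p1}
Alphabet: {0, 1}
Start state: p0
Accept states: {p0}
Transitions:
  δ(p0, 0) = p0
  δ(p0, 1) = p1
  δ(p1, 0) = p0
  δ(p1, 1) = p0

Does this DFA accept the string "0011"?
Processing string "0011":
  p0 --0--> p0
  p0 --0--> p0
  p0 --1--> p1
  p1 --1--> p0
Final state: p0
Accept states: {p0}
Yes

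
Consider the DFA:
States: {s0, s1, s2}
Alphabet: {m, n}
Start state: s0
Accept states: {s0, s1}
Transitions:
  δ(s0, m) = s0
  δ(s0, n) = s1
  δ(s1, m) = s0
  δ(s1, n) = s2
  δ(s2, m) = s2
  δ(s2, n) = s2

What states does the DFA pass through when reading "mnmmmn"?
read 'm': s0 → s0
  read 'n': s0 → s1
  read 'm': s1 → s0
  read 'm': s0 → s0
  read 'm': s0 → s0
  read 'n': s0 → s1
s0 -> s0 -> s1 -> s0 -> s0 -> s0 -> s1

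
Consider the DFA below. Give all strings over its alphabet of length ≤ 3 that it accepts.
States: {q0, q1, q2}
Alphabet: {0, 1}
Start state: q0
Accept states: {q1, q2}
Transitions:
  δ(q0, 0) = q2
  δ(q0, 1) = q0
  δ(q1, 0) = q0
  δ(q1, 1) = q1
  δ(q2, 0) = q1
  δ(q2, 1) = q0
0, 00, 10, 001, 010, 100, 110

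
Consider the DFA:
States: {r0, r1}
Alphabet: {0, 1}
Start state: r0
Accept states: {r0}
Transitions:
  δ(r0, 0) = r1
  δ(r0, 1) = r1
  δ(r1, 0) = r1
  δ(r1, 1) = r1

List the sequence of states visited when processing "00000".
read '0': r0 → r1
  read '0': r1 → r1
  read '0': r1 → r1
  read '0': r1 → r1
  read '0': r1 → r1
r0 -> r1 -> r1 -> r1 -> r1 -> r1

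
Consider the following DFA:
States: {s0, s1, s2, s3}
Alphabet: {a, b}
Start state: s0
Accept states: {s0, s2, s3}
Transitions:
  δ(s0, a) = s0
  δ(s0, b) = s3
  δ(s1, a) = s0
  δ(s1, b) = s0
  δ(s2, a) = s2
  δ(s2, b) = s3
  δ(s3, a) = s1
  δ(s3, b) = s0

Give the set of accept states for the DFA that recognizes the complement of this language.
Complement accept states = All states \ Original accept states
= {s0, s1, s2, s3} \ {s0, s2, s3}
{s1}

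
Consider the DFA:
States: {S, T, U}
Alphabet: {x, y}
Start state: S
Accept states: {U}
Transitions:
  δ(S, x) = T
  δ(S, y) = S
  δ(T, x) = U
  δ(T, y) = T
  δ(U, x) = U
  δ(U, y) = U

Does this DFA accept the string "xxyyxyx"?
Processing string "xxyyxyx":
  S --x--> T
  T --x--> U
  U --y--> U
  U --y--> U
  U --x--> U
  U --y--> U
  U --x--> U
Final state: U
Accept states: {U}
Yes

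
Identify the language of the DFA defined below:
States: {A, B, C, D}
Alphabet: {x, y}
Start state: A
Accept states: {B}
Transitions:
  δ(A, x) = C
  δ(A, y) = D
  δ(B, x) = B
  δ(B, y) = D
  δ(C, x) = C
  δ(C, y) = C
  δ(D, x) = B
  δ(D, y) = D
Testing a few strings:
  'y' → reject
  'x' → reject
  'yyx' → accept
  'yxyx' → accept
State roles: A=no input read; B=started with y, last symbol x; C=started with x (dead); D=started with y, last symbol y
All strings over {x,y} that start with y and end with x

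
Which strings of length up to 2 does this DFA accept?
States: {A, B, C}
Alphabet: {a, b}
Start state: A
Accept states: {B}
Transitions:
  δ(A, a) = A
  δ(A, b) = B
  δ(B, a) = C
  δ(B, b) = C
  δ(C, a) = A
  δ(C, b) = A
b, ab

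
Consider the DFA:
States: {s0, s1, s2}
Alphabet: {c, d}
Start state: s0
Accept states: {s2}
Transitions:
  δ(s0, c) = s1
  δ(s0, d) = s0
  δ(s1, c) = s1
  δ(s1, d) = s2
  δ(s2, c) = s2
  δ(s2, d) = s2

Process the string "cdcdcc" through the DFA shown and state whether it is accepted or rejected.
Processing string "cdcdcc":
  s0 --c--> s1
  s1 --d--> s2
  s2 --c--> s2
  s2 --d--> s2
  s2 --c--> s2
  s2 --c--> s2
Final state: s2
Accept states: {s2}
Yes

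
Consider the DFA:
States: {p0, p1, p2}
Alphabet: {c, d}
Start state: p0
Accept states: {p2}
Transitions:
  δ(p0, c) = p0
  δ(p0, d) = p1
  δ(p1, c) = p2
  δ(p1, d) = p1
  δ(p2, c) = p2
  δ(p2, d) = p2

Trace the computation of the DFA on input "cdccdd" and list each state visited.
read 'c': p0 → p0
  read 'd': p0 → p1
  read 'c': p1 → p2
  read 'c': p2 → p2
  read 'd': p2 → p2
  read 'd': p2 → p2
p0 -> p0 -> p1 -> p2 -> p2 -> p2 -> p2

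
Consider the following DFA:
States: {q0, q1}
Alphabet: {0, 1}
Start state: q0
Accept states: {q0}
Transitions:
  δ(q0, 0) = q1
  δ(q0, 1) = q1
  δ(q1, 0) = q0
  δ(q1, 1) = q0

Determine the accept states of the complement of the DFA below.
Complement accept states = All states \ Original accept states
= {q0, q1} \ {q0}
{q1}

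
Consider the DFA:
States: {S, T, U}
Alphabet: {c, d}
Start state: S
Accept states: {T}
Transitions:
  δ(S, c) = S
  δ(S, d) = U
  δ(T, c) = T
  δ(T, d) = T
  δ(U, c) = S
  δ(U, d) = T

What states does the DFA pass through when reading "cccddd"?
read 'c': S → S
  read 'c': S → S
  read 'c': S → S
  read 'd': S → U
  read 'd': U → T
  read 'd': T → T
S -> S -> S -> S -> U -> T -> T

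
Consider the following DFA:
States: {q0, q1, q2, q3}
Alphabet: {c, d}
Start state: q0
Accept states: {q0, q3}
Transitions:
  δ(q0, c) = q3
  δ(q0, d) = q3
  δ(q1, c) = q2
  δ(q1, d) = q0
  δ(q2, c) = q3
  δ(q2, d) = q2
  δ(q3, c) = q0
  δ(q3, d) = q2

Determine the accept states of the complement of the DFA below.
Complement accept states = All states \ Original accept states
= {q0, q1, q2, q3} \ {q0, q3}
{q1, q2}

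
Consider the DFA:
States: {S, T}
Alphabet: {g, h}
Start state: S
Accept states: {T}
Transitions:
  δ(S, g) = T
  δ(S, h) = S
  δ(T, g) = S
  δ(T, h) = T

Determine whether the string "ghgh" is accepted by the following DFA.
Processing string "ghgh":
  S --g--> T
  T --h--> T
  T --g--> S
  S --h--> S
Final state: S
Accept states: {T}
No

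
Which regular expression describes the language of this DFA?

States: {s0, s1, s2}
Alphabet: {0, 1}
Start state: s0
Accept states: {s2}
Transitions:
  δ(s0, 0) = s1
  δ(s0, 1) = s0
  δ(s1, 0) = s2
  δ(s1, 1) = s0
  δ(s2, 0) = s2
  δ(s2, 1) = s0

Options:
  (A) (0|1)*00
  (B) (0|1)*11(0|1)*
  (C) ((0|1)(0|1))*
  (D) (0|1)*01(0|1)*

Check each option against the DFA on short strings; one disagreement eliminates an option:
  (A) (0|1)*00: agrees with the DFA on every string of length ≤ 6
  (B) (0|1)*11(0|1)*: on '00' the DFA goes s0 → s1 → s2 and accepts (s2 ∈ Accept), but the regex does not match it → eliminate
  (C) ((0|1)(0|1))*: on ε the DFA stays in s0 and rejects (s0 ∉ Accept), but the regex matches it → eliminate
  (D) (0|1)*01(0|1)*: on '00' the DFA goes s0 → s1 → s2 and accepts (s2 ∈ Accept), but the regex does not match it → eliminate
Only (A) is consistent with the DFA.
(A) (0|1)*00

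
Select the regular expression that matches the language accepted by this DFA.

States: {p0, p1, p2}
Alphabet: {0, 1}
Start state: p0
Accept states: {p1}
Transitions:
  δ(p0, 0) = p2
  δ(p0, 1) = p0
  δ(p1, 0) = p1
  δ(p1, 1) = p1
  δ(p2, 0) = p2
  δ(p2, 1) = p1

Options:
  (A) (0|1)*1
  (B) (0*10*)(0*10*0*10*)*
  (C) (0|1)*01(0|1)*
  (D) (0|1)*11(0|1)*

Check each option against the DFA on short strings; one disagreement eliminates an option:
  (A) (0|1)*1: on '1' the DFA goes p0 → p0 and rejects (p0 ∉ Accept), but the regex matches it → eliminate
  (B) (0*10*)(0*10*0*10*)*: on '1' the DFA goes p0 → p0 and rejects (p0 ∉ Accept), but the regex matches it → eliminate
  (C) (0|1)*01(0|1)*: agrees with the DFA on every string of length ≤ 6
  (D) (0|1)*11(0|1)*: on '01' the DFA goes p0 → p2 → p1 and accepts (p1 ∈ Accept), but the regex does not match it → eliminate
Only (C) is consistent with the DFA.
(C) (0|1)*01(0|1)*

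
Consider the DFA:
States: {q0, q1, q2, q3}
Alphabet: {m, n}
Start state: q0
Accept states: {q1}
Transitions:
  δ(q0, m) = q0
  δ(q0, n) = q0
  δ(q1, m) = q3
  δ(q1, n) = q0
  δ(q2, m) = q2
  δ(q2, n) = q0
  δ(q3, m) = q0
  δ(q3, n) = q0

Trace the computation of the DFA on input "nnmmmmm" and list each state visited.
read 'n': q0 → q0
  read 'n': q0 → q0
  read 'm': q0 → q0
  read 'm': q0 → q0
  read 'm': q0 → q0
  read 'm': q0 → q0
  read 'm': q0 → q0
q0 -> q0 -> q0 -> q0 -> q0 -> q0 -> q0 -> q0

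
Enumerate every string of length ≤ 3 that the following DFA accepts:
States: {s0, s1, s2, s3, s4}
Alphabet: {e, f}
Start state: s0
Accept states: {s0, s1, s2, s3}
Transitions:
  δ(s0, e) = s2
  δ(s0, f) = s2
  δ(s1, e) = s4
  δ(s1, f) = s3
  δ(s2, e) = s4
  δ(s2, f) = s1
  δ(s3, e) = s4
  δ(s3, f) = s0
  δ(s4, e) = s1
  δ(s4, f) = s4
ε, e, f, ef, ff, eee, eff, fee, fff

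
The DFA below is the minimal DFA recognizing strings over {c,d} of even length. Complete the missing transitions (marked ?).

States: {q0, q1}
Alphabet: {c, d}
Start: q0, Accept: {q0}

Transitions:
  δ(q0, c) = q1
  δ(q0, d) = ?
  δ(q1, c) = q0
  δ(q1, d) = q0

From the language and accept set, identify what each state tracks — q0: even length so far; q1: odd length so far.
Each missing δ(q, a) is the state matching the new tracked value after reading a.
δ(q0, d) = q1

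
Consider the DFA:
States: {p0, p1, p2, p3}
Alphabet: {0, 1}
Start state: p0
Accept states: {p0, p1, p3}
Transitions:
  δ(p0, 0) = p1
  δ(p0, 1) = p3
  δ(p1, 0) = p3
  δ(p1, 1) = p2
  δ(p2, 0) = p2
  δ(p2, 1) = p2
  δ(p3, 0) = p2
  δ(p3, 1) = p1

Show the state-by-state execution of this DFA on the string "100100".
read '1': p0 → p3
  read '0': p3 → p2
  read '0': p2 → p2
  read '1': p2 → p2
  read '0': p2 → p2
  read '0': p2 → p2
p0 -> p3 -> p2 -> p2 -> p2 -> p2 -> p2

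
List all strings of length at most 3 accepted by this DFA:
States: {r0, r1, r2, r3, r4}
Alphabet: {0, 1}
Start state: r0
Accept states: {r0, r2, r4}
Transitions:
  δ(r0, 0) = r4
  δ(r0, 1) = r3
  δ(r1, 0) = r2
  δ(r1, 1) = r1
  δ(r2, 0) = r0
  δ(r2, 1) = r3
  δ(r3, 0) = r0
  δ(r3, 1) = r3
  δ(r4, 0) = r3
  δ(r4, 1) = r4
ε, 0, 01, 10, 000, 011, 100, 110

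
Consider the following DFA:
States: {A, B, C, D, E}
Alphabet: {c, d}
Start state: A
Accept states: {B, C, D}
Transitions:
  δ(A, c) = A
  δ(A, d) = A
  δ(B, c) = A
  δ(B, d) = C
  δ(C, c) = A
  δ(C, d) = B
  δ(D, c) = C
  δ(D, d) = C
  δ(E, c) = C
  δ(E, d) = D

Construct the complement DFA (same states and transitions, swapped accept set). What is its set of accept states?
Complement accept states = All states \ Original accept states
= {A, B, C, D, E} \ {B, C, D}
{A, E}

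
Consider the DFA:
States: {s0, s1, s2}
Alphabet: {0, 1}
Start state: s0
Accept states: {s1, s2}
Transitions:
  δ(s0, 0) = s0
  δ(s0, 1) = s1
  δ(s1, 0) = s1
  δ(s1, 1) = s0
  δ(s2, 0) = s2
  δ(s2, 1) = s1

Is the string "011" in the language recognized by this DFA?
Processing string "011":
  s0 --0--> s0
  s0 --1--> s1
  s1 --1--> s0
Final state: s0
Accept states: {s1, s2}
No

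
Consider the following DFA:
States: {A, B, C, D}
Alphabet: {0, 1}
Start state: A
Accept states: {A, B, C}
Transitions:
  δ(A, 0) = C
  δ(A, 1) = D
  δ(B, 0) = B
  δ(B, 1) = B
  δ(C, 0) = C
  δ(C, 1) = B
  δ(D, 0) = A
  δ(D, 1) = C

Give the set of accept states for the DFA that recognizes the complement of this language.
Complement accept states = All states \ Original accept states
= {A, B, C, D} \ {A, B, C}
{D}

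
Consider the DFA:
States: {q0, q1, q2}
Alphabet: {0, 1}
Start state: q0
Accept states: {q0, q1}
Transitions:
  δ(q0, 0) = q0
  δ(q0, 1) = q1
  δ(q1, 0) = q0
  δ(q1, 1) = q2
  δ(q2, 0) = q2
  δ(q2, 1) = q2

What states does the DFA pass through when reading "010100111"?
read '0': q0 → q0
  read '1': q0 → q1
  read '0': q1 → q0
  read '1': q0 → q1
  read '0': q1 → q0
  read '0': q0 → q0
  read '1': q0 → q1
  read '1': q1 → q2
  read '1': q2 → q2
q0 -> q0 -> q1 -> q0 -> q1 -> q0 -> q0 -> q1 -> q2 -> q2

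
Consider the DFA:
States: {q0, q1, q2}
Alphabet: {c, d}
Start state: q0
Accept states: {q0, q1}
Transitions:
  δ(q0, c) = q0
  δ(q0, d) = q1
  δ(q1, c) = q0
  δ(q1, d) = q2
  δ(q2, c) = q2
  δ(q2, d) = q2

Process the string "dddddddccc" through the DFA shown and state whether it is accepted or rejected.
Processing string "dddddddccc":
  q0 --d--> q1
  q1 --d--> q2
  q2 --d--> q2
  q2 --d--> q2
  q2 --d--> q2
  q2 --d--> q2
  q2 --d--> q2
  q2 --c--> q2
  q2 --c--> q2
  q2 --c--> q2
Final state: q2
Accept states: {q0, q1}
No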